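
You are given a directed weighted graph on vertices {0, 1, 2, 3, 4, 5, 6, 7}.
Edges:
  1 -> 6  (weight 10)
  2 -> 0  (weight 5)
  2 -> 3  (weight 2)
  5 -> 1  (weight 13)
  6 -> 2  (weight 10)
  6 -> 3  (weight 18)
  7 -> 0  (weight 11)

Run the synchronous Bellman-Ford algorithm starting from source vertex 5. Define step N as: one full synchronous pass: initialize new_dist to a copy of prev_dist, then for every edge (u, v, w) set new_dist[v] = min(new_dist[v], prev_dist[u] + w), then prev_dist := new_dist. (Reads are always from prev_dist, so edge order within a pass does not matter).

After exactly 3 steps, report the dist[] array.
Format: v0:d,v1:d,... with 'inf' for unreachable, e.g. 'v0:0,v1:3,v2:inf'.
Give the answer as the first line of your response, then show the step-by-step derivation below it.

v0:inf,v1:13,v2:33,v3:41,v4:inf,v5:0,v6:23,v7:inf

step 1: dist = v0:inf,v1:13,v2:inf,v3:inf,v4:inf,v5:0,v6:inf,v7:inf
step 2: dist = v0:inf,v1:13,v2:inf,v3:inf,v4:inf,v5:0,v6:23,v7:inf
step 3: dist = v0:inf,v1:13,v2:33,v3:41,v4:inf,v5:0,v6:23,v7:inf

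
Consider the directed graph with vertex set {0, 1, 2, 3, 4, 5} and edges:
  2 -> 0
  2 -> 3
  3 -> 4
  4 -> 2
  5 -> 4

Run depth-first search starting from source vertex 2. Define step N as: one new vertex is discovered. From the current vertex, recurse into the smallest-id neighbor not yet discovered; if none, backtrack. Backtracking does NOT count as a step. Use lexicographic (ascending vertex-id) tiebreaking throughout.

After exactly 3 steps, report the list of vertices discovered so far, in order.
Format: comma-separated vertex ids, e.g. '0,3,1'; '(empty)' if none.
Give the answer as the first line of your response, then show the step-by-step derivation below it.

2,0,3

step 1: discover 2; path=2; order=2
step 2: discover 0; path=2>0; order=2,0
step 3: discover 3; path=2>3; order=2,0,3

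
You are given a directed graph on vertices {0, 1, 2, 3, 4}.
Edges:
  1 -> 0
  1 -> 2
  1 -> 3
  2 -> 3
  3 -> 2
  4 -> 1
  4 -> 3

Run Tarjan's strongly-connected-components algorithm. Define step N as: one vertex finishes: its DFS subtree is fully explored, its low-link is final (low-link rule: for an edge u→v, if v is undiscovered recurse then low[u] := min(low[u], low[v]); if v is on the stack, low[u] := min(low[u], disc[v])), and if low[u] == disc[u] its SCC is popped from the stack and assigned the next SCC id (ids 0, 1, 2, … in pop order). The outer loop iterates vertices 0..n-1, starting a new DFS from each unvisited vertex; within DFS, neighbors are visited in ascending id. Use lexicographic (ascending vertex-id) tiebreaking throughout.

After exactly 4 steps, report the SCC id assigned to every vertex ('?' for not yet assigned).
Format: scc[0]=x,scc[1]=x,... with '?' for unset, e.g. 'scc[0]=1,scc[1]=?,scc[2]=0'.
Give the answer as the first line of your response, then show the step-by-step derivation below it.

scc[0]=0,scc[1]=2,scc[2]=1,scc[3]=1,scc[4]=?

step 1: low=(low[0]=0,low[1]=?,low[2]=?,low[3]=?,low[4]=?); scc=(scc[0]=0,scc[1]=?,scc[2]=?,scc[3]=?,scc[4]=?)
step 2: low=(low[0]=0,low[1]=1,low[2]=2,low[3]=2,low[4]=?); scc=(scc[0]=0,scc[1]=?,scc[2]=?,scc[3]=?,scc[4]=?)
step 3: low=(low[0]=0,low[1]=1,low[2]=2,low[3]=2,low[4]=?); scc=(scc[0]=0,scc[1]=?,scc[2]=1,scc[3]=1,scc[4]=?)
step 4: low=(low[0]=0,low[1]=1,low[2]=2,low[3]=2,low[4]=?); scc=(scc[0]=0,scc[1]=2,scc[2]=1,scc[3]=1,scc[4]=?)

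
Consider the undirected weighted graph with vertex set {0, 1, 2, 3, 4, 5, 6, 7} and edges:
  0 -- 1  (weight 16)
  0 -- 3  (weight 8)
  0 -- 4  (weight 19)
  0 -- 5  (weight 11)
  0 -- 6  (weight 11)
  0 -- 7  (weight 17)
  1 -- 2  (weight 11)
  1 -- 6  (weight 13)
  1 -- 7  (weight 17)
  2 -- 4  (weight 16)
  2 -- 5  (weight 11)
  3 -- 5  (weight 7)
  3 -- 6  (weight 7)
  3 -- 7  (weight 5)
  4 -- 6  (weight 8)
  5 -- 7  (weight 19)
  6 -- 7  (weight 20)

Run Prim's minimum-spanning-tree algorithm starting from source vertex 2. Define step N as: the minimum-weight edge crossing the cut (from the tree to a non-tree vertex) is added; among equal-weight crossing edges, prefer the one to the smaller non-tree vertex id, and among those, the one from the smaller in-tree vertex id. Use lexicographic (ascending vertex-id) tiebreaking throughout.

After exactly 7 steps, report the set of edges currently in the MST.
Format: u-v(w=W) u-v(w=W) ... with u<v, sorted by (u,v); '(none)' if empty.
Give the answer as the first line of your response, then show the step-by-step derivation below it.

0-3(w=8) 1-2(w=11) 2-5(w=11) 3-5(w=7) 3-6(w=7) 3-7(w=5) 4-6(w=8)

step 1: add edge 1-2 (w=11); MST = {1-2(w=11)}
step 2: add edge 2-5 (w=11); MST = {1-2(w=11) 2-5(w=11)}
step 3: add edge 3-5 (w=7); MST = {1-2(w=11) 2-5(w=11) 3-5(w=7)}
step 4: add edge 3-7 (w=5); MST = {1-2(w=11) 2-5(w=11) 3-5(w=7) 3-7(w=5)}
step 5: add edge 3-6 (w=7); MST = {1-2(w=11) 2-5(w=11) 3-5(w=7) 3-6(w=7) 3-7(w=5)}
step 6: add edge 0-3 (w=8); MST = {0-3(w=8) 1-2(w=11) 2-5(w=11) 3-5(w=7) 3-6(w=7) 3-7(w=5)}
step 7: add edge 4-6 (w=8); MST = {0-3(w=8) 1-2(w=11) 2-5(w=11) 3-5(w=7) 3-6(w=7) 3-7(w=5) 4-6(w=8)}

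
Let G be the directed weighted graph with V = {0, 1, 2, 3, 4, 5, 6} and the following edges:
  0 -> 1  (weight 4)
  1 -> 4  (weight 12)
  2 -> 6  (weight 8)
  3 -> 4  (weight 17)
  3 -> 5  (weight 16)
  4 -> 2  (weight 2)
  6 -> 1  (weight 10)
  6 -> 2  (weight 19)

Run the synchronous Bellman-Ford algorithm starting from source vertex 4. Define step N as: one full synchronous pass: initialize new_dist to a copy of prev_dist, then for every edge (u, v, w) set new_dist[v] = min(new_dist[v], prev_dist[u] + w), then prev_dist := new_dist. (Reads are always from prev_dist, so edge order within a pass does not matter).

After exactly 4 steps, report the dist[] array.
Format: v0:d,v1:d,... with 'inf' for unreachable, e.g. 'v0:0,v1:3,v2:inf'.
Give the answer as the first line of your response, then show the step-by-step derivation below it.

v0:inf,v1:20,v2:2,v3:inf,v4:0,v5:inf,v6:10

step 1: dist = v0:inf,v1:inf,v2:2,v3:inf,v4:0,v5:inf,v6:inf
step 2: dist = v0:inf,v1:inf,v2:2,v3:inf,v4:0,v5:inf,v6:10
step 3: dist = v0:inf,v1:20,v2:2,v3:inf,v4:0,v5:inf,v6:10
step 4: dist = v0:inf,v1:20,v2:2,v3:inf,v4:0,v5:inf,v6:10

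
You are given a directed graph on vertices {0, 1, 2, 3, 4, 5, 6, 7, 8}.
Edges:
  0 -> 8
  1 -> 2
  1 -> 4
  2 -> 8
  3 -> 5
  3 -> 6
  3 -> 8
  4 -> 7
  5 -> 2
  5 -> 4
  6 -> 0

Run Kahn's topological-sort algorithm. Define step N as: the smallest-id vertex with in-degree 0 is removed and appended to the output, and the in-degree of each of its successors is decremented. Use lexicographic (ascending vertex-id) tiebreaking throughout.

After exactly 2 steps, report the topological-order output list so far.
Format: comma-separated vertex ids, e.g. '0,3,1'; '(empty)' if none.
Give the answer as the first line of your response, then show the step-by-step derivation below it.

1,3

step 1: output 1; order=[1]; indeg=(1,0,1,0,1,1,1,1,3)
step 2: output 3; order=[1,3]; indeg=(1,0,1,0,1,0,0,1,2)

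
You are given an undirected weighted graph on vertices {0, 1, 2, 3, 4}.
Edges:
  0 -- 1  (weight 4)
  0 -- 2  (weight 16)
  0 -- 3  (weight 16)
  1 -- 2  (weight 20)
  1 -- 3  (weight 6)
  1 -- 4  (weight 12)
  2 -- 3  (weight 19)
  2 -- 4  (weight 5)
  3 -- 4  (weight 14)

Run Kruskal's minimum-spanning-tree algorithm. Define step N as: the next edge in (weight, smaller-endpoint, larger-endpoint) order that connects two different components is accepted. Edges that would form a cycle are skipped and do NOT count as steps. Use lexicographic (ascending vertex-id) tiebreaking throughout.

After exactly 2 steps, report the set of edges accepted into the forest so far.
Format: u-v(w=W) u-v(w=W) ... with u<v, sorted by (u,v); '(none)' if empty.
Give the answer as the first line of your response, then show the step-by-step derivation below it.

0-1(w=4) 2-4(w=5)

step 1: add edge 0-1 (w=4); MST = {0-1(w=4)}
step 2: add edge 2-4 (w=5); MST = {0-1(w=4) 2-4(w=5)}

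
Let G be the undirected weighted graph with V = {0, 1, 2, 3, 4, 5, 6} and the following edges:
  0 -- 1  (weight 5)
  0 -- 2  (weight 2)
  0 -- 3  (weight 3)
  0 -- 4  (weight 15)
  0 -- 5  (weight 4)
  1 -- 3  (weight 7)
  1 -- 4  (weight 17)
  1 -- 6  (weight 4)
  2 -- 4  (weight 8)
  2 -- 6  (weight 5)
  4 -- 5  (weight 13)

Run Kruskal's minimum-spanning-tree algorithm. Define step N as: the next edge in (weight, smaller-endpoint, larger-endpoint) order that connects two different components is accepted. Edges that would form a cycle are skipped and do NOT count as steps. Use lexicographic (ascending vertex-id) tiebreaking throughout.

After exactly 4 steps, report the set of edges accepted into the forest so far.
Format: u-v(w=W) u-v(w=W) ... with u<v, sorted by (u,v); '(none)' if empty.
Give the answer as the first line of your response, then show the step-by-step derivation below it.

0-2(w=2) 0-3(w=3) 0-5(w=4) 1-6(w=4)

step 1: add edge 0-2 (w=2); MST = {0-2(w=2)}
step 2: add edge 0-3 (w=3); MST = {0-2(w=2) 0-3(w=3)}
step 3: add edge 0-5 (w=4); MST = {0-2(w=2) 0-3(w=3) 0-5(w=4)}
step 4: add edge 1-6 (w=4); MST = {0-2(w=2) 0-3(w=3) 0-5(w=4) 1-6(w=4)}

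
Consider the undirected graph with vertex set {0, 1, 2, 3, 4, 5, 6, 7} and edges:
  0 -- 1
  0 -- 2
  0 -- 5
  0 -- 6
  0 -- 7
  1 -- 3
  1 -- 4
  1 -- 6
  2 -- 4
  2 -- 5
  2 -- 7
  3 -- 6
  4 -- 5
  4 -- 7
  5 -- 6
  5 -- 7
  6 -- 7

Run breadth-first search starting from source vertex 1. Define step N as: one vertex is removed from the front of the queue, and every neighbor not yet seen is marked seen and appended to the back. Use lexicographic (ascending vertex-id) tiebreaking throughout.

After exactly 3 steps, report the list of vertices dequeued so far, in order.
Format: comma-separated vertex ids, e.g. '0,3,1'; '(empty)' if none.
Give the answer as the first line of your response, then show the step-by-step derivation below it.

1,0,3

step 1: dequeue 1; queue=[0,3,4,6]; order=1
step 2: dequeue 0; queue=[3,4,6,2,5,7]; order=1,0
step 3: dequeue 3; queue=[4,6,2,5,7]; order=1,0,3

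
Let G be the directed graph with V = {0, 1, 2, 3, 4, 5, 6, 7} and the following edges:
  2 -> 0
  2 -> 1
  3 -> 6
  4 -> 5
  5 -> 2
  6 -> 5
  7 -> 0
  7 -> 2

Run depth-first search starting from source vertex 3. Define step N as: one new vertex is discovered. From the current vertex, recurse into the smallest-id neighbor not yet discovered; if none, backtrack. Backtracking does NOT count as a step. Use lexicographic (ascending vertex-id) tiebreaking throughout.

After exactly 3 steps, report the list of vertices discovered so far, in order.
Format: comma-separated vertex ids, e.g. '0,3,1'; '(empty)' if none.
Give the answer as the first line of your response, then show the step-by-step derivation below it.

3,6,5

step 1: discover 3; path=3; order=3
step 2: discover 6; path=3>6; order=3,6
step 3: discover 5; path=3>6>5; order=3,6,5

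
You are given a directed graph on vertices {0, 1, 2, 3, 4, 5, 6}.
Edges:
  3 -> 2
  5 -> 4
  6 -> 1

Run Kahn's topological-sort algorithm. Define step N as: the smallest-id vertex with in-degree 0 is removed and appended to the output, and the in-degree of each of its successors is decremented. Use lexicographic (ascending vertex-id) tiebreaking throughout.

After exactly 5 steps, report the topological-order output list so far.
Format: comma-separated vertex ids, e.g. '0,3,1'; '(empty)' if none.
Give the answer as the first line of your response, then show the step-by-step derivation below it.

0,3,2,5,4

step 1: output 0; order=[0]; indeg=(0,1,1,0,1,0,0)
step 2: output 3; order=[0,3]; indeg=(0,1,0,0,1,0,0)
step 3: output 2; order=[0,3,2]; indeg=(0,1,0,0,1,0,0)
step 4: output 5; order=[0,3,2,5]; indeg=(0,1,0,0,0,0,0)
step 5: output 4; order=[0,3,2,5,4]; indeg=(0,1,0,0,0,0,0)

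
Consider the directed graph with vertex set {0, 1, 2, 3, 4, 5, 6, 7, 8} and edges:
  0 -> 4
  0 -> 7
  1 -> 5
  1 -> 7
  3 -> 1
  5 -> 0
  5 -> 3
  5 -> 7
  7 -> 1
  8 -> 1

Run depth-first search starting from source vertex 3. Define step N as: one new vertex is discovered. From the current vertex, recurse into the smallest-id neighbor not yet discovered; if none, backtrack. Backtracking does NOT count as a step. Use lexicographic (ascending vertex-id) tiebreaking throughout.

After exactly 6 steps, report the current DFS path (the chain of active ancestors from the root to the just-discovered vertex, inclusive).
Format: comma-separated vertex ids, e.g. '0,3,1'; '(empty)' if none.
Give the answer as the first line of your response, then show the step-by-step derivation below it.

3,1,5,0,7

step 1: discover 3; path=3; order=3
step 2: discover 1; path=3>1; order=3,1
step 3: discover 5; path=3>1>5; order=3,1,5
step 4: discover 0; path=3>1>5>0; order=3,1,5,0
step 5: discover 4; path=3>1>5>0>4; order=3,1,5,0,4
step 6: discover 7; path=3>1>5>0>7; order=3,1,5,0,4,7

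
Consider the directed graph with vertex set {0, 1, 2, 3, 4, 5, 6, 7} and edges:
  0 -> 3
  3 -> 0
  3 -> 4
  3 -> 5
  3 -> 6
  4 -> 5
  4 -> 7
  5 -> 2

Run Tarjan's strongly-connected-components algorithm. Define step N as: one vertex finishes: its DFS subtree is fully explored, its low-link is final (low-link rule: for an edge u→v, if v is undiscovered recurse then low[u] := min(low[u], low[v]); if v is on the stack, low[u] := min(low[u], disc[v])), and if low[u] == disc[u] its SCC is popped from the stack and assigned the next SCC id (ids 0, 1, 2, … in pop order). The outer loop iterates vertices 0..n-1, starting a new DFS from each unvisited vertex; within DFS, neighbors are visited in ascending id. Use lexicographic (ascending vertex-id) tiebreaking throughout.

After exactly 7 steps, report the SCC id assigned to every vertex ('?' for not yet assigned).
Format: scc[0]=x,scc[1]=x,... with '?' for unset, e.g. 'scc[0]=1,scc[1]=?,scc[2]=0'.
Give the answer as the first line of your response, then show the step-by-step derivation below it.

scc[0]=5,scc[1]=?,scc[2]=0,scc[3]=5,scc[4]=3,scc[5]=1,scc[6]=4,scc[7]=2

step 1: low=(low[0]=0,low[1]=?,low[2]=4,low[3]=0,low[4]=2,low[5]=3,low[6]=?,low[7]=?); scc=(scc[0]=?,scc[1]=?,scc[2]=0,scc[3]=?,scc[4]=?,scc[5]=?,scc[6]=?,scc[7]=?)
step 2: low=(low[0]=0,low[1]=?,low[2]=4,low[3]=0,low[4]=2,low[5]=3,low[6]=?,low[7]=?); scc=(scc[0]=?,scc[1]=?,scc[2]=0,scc[3]=?,scc[4]=?,scc[5]=1,scc[6]=?,scc[7]=?)
step 3: low=(low[0]=0,low[1]=?,low[2]=4,low[3]=0,low[4]=2,low[5]=3,low[6]=?,low[7]=5); scc=(scc[0]=?,scc[1]=?,scc[2]=0,scc[3]=?,scc[4]=?,scc[5]=1,scc[6]=?,scc[7]=2)
step 4: low=(low[0]=0,low[1]=?,low[2]=4,low[3]=0,low[4]=2,low[5]=3,low[6]=?,low[7]=5); scc=(scc[0]=?,scc[1]=?,scc[2]=0,scc[3]=?,scc[4]=3,scc[5]=1,scc[6]=?,scc[7]=2)
step 5: low=(low[0]=0,low[1]=?,low[2]=4,low[3]=0,low[4]=2,low[5]=3,low[6]=6,low[7]=5); scc=(scc[0]=?,scc[1]=?,scc[2]=0,scc[3]=?,scc[4]=3,scc[5]=1,scc[6]=4,scc[7]=2)
step 6: low=(low[0]=0,low[1]=?,low[2]=4,low[3]=0,low[4]=2,low[5]=3,low[6]=6,low[7]=5); scc=(scc[0]=?,scc[1]=?,scc[2]=0,scc[3]=?,scc[4]=3,scc[5]=1,scc[6]=4,scc[7]=2)
step 7: low=(low[0]=0,low[1]=?,low[2]=4,low[3]=0,low[4]=2,low[5]=3,low[6]=6,low[7]=5); scc=(scc[0]=5,scc[1]=?,scc[2]=0,scc[3]=5,scc[4]=3,scc[5]=1,scc[6]=4,scc[7]=2)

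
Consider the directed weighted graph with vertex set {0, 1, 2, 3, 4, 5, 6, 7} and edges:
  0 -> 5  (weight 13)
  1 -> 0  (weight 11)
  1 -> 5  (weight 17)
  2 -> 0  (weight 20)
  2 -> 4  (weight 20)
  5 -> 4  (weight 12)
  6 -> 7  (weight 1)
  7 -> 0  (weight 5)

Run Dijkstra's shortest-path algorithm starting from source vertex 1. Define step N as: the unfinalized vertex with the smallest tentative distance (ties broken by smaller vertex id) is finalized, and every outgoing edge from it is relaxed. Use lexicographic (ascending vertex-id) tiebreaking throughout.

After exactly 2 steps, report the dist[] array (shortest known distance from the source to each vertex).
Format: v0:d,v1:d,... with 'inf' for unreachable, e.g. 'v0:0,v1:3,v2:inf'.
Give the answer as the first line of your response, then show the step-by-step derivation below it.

v0:11,v1:0,v2:inf,v3:inf,v4:inf,v5:17,v6:inf,v7:inf

step 1: dist = v0:11,v1:0,v2:inf,v3:inf,v4:inf,v5:17,v6:inf,v7:inf
step 2: dist = v0:11,v1:0,v2:inf,v3:inf,v4:inf,v5:17,v6:inf,v7:inf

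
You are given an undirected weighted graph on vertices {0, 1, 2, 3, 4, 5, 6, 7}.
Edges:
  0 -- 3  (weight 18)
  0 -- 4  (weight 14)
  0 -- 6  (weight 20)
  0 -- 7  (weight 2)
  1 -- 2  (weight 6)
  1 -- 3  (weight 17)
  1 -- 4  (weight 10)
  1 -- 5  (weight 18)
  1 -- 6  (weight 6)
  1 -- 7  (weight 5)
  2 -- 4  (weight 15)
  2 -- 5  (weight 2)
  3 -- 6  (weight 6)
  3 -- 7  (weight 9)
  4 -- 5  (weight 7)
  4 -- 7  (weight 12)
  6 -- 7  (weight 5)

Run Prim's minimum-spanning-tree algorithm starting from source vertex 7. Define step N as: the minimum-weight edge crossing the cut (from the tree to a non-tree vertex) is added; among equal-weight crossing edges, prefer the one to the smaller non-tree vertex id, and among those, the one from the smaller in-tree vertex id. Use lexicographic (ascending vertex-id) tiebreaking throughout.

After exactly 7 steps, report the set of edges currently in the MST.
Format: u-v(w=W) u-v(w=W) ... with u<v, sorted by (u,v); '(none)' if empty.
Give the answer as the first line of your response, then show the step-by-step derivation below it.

0-7(w=2) 1-2(w=6) 1-7(w=5) 2-5(w=2) 3-6(w=6) 4-5(w=7) 6-7(w=5)

step 1: add edge 0-7 (w=2); MST = {0-7(w=2)}
step 2: add edge 1-7 (w=5); MST = {0-7(w=2) 1-7(w=5)}
step 3: add edge 6-7 (w=5); MST = {0-7(w=2) 1-7(w=5) 6-7(w=5)}
step 4: add edge 1-2 (w=6); MST = {0-7(w=2) 1-2(w=6) 1-7(w=5) 6-7(w=5)}
step 5: add edge 2-5 (w=2); MST = {0-7(w=2) 1-2(w=6) 1-7(w=5) 2-5(w=2) 6-7(w=5)}
step 6: add edge 3-6 (w=6); MST = {0-7(w=2) 1-2(w=6) 1-7(w=5) 2-5(w=2) 3-6(w=6) 6-7(w=5)}
step 7: add edge 4-5 (w=7); MST = {0-7(w=2) 1-2(w=6) 1-7(w=5) 2-5(w=2) 3-6(w=6) 4-5(w=7) 6-7(w=5)}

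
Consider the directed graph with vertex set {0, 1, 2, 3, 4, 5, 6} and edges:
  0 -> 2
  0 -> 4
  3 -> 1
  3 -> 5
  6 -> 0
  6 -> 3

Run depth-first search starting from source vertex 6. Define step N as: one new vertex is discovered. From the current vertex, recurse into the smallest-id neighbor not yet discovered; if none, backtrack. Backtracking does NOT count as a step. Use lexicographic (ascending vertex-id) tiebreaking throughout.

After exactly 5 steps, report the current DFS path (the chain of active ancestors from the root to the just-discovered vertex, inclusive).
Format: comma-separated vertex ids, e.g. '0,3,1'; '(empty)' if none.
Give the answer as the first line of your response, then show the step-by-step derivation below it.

6,3

step 1: discover 6; path=6; order=6
step 2: discover 0; path=6>0; order=6,0
step 3: discover 2; path=6>0>2; order=6,0,2
step 4: discover 4; path=6>0>4; order=6,0,2,4
step 5: discover 3; path=6>3; order=6,0,2,4,3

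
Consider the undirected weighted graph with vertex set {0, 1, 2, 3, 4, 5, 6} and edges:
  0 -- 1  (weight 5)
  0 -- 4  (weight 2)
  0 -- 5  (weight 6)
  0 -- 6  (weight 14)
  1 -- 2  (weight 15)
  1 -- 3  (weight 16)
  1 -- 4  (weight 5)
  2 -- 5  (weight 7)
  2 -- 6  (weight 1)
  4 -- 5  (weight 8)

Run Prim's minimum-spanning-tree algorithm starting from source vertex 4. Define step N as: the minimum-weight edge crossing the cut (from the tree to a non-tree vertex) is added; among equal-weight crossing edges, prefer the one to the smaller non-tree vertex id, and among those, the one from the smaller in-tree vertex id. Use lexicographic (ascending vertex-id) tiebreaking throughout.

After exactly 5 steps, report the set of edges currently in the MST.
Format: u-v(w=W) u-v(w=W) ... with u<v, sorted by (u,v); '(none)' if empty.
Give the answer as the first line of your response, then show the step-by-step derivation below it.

0-1(w=5) 0-4(w=2) 0-5(w=6) 2-5(w=7) 2-6(w=1)

step 1: add edge 0-4 (w=2); MST = {0-4(w=2)}
step 2: add edge 0-1 (w=5); MST = {0-1(w=5) 0-4(w=2)}
step 3: add edge 0-5 (w=6); MST = {0-1(w=5) 0-4(w=2) 0-5(w=6)}
step 4: add edge 2-5 (w=7); MST = {0-1(w=5) 0-4(w=2) 0-5(w=6) 2-5(w=7)}
step 5: add edge 2-6 (w=1); MST = {0-1(w=5) 0-4(w=2) 0-5(w=6) 2-5(w=7) 2-6(w=1)}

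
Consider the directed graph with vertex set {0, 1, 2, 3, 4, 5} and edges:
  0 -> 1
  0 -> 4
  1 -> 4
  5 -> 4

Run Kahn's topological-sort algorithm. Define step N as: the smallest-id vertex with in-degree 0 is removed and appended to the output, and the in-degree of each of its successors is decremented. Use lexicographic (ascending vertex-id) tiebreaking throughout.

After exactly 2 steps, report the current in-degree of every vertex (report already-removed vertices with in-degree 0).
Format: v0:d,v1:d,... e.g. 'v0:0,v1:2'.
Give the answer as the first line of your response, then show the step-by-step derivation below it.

v0:0,v1:0,v2:0,v3:0,v4:1,v5:0

step 1: output 0; order=[0]; indeg=(0,0,0,0,2,0)
step 2: output 1; order=[0,1]; indeg=(0,0,0,0,1,0)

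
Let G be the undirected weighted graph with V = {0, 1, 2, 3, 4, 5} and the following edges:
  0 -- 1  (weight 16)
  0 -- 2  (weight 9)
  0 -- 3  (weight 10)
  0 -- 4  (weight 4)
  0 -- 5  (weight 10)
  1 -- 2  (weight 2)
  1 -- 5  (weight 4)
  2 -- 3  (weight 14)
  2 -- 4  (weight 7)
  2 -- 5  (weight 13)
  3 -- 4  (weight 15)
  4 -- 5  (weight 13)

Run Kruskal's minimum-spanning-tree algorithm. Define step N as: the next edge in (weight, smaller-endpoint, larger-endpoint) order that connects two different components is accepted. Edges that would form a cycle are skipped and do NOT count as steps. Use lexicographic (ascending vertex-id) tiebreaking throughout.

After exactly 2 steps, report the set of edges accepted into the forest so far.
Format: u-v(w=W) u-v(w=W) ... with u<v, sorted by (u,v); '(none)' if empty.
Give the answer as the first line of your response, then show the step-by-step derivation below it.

0-4(w=4) 1-2(w=2)

step 1: add edge 1-2 (w=2); MST = {1-2(w=2)}
step 2: add edge 0-4 (w=4); MST = {0-4(w=4) 1-2(w=2)}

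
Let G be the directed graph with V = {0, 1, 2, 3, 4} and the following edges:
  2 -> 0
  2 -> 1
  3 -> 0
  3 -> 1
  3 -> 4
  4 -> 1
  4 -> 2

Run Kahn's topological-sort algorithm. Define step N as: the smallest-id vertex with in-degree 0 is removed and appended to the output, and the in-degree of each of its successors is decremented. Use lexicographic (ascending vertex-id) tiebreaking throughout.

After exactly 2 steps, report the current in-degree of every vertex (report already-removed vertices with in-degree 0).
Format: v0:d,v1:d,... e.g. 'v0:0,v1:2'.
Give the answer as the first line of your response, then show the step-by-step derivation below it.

v0:1,v1:1,v2:0,v3:0,v4:0

step 1: output 3; order=[3]; indeg=(1,2,1,0,0)
step 2: output 4; order=[3,4]; indeg=(1,1,0,0,0)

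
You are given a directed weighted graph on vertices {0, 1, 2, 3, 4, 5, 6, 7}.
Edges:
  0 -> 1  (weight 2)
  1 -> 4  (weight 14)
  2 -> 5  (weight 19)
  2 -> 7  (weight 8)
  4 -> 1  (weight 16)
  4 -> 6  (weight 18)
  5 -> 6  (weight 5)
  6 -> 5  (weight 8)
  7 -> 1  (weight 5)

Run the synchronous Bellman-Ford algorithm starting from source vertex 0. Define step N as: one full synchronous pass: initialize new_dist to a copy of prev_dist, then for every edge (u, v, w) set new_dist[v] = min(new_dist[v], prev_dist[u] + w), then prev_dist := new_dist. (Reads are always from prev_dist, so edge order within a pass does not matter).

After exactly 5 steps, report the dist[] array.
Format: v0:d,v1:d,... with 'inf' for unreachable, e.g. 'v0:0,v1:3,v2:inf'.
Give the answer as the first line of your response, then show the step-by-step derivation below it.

v0:0,v1:2,v2:inf,v3:inf,v4:16,v5:42,v6:34,v7:inf

step 1: dist = v0:0,v1:2,v2:inf,v3:inf,v4:inf,v5:inf,v6:inf,v7:inf
step 2: dist = v0:0,v1:2,v2:inf,v3:inf,v4:16,v5:inf,v6:inf,v7:inf
step 3: dist = v0:0,v1:2,v2:inf,v3:inf,v4:16,v5:inf,v6:34,v7:inf
step 4: dist = v0:0,v1:2,v2:inf,v3:inf,v4:16,v5:42,v6:34,v7:inf
step 5: dist = v0:0,v1:2,v2:inf,v3:inf,v4:16,v5:42,v6:34,v7:inf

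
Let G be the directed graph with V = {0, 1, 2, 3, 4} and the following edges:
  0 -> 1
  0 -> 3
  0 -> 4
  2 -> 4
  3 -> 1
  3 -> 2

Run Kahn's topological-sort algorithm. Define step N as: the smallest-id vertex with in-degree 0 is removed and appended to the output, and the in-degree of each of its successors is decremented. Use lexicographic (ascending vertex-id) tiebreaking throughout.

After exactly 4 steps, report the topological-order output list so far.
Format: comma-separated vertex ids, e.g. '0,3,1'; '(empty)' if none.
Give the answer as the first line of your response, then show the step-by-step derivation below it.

0,3,1,2

step 1: output 0; order=[0]; indeg=(0,1,1,0,1)
step 2: output 3; order=[0,3]; indeg=(0,0,0,0,1)
step 3: output 1; order=[0,3,1]; indeg=(0,0,0,0,1)
step 4: output 2; order=[0,3,1,2]; indeg=(0,0,0,0,0)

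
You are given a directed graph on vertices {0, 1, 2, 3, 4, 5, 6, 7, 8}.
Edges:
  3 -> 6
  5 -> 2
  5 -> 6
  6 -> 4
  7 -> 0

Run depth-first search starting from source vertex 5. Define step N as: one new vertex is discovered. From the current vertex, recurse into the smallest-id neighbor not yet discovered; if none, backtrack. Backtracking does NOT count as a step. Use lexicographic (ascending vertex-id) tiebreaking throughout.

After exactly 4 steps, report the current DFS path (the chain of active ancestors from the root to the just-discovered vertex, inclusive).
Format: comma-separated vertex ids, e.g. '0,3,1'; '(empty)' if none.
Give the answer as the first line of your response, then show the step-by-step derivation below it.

5,6,4

step 1: discover 5; path=5; order=5
step 2: discover 2; path=5>2; order=5,2
step 3: discover 6; path=5>6; order=5,2,6
step 4: discover 4; path=5>6>4; order=5,2,6,4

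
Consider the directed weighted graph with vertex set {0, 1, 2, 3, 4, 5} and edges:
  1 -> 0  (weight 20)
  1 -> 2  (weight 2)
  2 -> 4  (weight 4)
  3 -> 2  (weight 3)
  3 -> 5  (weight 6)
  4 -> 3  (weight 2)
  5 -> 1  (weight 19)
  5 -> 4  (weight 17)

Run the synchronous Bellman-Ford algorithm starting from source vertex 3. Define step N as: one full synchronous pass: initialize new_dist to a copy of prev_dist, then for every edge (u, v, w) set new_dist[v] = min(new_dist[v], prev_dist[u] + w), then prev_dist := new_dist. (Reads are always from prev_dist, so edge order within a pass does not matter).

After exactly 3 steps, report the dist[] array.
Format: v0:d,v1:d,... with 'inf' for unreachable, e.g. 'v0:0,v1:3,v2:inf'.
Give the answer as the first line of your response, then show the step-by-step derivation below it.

v0:45,v1:25,v2:3,v3:0,v4:7,v5:6

step 1: dist = v0:inf,v1:inf,v2:3,v3:0,v4:inf,v5:6
step 2: dist = v0:inf,v1:25,v2:3,v3:0,v4:7,v5:6
step 3: dist = v0:45,v1:25,v2:3,v3:0,v4:7,v5:6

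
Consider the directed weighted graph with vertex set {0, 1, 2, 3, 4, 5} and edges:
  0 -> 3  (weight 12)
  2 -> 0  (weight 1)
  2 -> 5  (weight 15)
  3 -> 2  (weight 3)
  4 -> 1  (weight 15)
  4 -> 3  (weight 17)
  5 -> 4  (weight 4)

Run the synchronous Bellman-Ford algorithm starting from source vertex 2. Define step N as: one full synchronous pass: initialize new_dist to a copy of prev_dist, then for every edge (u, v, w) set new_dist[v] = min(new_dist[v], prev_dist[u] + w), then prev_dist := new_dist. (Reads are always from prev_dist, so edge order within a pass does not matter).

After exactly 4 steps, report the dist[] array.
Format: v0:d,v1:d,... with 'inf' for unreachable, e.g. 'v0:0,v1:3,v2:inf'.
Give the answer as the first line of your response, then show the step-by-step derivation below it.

v0:1,v1:34,v2:0,v3:13,v4:19,v5:15

step 1: dist = v0:1,v1:inf,v2:0,v3:inf,v4:inf,v5:15
step 2: dist = v0:1,v1:inf,v2:0,v3:13,v4:19,v5:15
step 3: dist = v0:1,v1:34,v2:0,v3:13,v4:19,v5:15
step 4: dist = v0:1,v1:34,v2:0,v3:13,v4:19,v5:15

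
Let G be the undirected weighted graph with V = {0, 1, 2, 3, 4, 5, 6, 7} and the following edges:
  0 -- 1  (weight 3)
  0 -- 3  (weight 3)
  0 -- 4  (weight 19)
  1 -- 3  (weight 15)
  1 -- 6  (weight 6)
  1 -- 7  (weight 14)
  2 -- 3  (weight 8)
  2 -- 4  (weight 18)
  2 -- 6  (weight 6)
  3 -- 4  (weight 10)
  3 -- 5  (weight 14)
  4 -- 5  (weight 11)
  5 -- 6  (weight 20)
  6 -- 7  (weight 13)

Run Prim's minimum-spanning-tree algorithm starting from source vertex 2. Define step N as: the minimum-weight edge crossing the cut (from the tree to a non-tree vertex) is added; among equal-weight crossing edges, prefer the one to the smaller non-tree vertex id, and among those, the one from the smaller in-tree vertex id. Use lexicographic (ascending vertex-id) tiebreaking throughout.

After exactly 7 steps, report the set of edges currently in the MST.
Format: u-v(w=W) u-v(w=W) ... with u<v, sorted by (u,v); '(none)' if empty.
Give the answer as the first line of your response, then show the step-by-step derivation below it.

0-1(w=3) 0-3(w=3) 1-6(w=6) 2-6(w=6) 3-4(w=10) 4-5(w=11) 6-7(w=13)

step 1: add edge 2-6 (w=6); MST = {2-6(w=6)}
step 2: add edge 1-6 (w=6); MST = {1-6(w=6) 2-6(w=6)}
step 3: add edge 0-1 (w=3); MST = {0-1(w=3) 1-6(w=6) 2-6(w=6)}
step 4: add edge 0-3 (w=3); MST = {0-1(w=3) 0-3(w=3) 1-6(w=6) 2-6(w=6)}
step 5: add edge 3-4 (w=10); MST = {0-1(w=3) 0-3(w=3) 1-6(w=6) 2-6(w=6) 3-4(w=10)}
step 6: add edge 4-5 (w=11); MST = {0-1(w=3) 0-3(w=3) 1-6(w=6) 2-6(w=6) 3-4(w=10) 4-5(w=11)}
step 7: add edge 6-7 (w=13); MST = {0-1(w=3) 0-3(w=3) 1-6(w=6) 2-6(w=6) 3-4(w=10) 4-5(w=11) 6-7(w=13)}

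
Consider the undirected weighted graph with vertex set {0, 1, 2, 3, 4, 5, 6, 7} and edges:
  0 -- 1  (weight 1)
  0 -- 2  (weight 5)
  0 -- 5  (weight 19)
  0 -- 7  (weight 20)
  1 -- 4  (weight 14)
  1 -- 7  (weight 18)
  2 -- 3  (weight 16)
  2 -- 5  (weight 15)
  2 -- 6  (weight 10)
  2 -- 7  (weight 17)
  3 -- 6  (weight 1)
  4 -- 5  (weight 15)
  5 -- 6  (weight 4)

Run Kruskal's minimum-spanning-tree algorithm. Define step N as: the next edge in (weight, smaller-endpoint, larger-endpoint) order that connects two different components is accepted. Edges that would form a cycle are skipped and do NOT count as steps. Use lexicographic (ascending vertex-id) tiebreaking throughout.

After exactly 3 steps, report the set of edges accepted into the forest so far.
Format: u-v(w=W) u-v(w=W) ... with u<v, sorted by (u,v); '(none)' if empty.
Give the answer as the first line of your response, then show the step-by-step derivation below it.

0-1(w=1) 3-6(w=1) 5-6(w=4)

step 1: add edge 0-1 (w=1); MST = {0-1(w=1)}
step 2: add edge 3-6 (w=1); MST = {0-1(w=1) 3-6(w=1)}
step 3: add edge 5-6 (w=4); MST = {0-1(w=1) 3-6(w=1) 5-6(w=4)}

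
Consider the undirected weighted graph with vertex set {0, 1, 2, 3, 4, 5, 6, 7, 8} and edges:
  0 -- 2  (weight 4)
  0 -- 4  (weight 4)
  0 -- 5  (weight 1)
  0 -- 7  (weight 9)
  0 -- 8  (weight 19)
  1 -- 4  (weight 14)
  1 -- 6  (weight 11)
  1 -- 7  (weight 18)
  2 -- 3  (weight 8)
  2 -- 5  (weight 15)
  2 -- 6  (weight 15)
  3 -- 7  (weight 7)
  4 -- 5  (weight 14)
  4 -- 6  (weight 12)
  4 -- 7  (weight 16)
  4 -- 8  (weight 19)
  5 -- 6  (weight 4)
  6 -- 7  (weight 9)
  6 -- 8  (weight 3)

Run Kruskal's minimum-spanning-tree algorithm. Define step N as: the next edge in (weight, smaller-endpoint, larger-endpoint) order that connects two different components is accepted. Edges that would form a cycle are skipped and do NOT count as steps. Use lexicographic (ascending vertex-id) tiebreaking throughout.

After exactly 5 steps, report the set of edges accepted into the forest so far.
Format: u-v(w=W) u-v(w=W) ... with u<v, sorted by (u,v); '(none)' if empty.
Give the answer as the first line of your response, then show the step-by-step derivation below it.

0-2(w=4) 0-4(w=4) 0-5(w=1) 5-6(w=4) 6-8(w=3)

step 1: add edge 0-5 (w=1); MST = {0-5(w=1)}
step 2: add edge 6-8 (w=3); MST = {0-5(w=1) 6-8(w=3)}
step 3: add edge 0-2 (w=4); MST = {0-2(w=4) 0-5(w=1) 6-8(w=3)}
step 4: add edge 0-4 (w=4); MST = {0-2(w=4) 0-4(w=4) 0-5(w=1) 6-8(w=3)}
step 5: add edge 5-6 (w=4); MST = {0-2(w=4) 0-4(w=4) 0-5(w=1) 5-6(w=4) 6-8(w=3)}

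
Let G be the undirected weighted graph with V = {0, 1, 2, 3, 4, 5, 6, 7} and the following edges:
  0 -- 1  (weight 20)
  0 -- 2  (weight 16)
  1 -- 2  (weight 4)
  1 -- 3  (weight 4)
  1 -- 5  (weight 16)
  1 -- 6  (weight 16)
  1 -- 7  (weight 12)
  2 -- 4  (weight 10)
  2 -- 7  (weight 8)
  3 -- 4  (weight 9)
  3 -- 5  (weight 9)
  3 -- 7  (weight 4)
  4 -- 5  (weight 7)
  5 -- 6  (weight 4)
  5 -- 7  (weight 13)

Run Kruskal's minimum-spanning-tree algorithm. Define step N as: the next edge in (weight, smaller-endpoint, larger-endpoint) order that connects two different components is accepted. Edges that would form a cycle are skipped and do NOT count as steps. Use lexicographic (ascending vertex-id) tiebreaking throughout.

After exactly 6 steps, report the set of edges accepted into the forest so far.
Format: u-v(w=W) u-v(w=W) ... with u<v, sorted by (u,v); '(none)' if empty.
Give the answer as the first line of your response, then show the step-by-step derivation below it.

1-2(w=4) 1-3(w=4) 3-4(w=9) 3-7(w=4) 4-5(w=7) 5-6(w=4)

step 1: add edge 1-2 (w=4); MST = {1-2(w=4)}
step 2: add edge 1-3 (w=4); MST = {1-2(w=4) 1-3(w=4)}
step 3: add edge 3-7 (w=4); MST = {1-2(w=4) 1-3(w=4) 3-7(w=4)}
step 4: add edge 5-6 (w=4); MST = {1-2(w=4) 1-3(w=4) 3-7(w=4) 5-6(w=4)}
step 5: add edge 4-5 (w=7); MST = {1-2(w=4) 1-3(w=4) 3-7(w=4) 4-5(w=7) 5-6(w=4)}
step 6: add edge 3-4 (w=9); MST = {1-2(w=4) 1-3(w=4) 3-4(w=9) 3-7(w=4) 4-5(w=7) 5-6(w=4)}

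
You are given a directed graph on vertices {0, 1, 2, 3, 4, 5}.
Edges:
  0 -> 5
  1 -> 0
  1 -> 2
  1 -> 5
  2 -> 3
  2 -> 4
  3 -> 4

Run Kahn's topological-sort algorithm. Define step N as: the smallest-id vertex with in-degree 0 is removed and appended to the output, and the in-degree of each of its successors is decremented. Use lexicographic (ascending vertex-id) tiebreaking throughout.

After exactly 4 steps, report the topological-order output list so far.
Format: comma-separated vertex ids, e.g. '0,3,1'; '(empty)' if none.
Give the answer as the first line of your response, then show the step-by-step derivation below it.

1,0,2,3

step 1: output 1; order=[1]; indeg=(0,0,0,1,2,1)
step 2: output 0; order=[1,0]; indeg=(0,0,0,1,2,0)
step 3: output 2; order=[1,0,2]; indeg=(0,0,0,0,1,0)
step 4: output 3; order=[1,0,2,3]; indeg=(0,0,0,0,0,0)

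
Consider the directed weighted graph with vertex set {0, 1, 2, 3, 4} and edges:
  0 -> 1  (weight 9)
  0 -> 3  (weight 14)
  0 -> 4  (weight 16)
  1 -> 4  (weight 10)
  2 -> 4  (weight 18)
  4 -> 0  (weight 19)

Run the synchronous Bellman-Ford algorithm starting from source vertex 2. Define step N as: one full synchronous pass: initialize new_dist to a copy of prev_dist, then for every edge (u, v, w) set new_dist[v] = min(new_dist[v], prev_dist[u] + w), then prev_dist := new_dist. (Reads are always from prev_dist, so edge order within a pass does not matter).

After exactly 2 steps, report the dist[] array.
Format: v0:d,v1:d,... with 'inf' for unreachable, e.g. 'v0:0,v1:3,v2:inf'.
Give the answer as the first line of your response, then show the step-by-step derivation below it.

v0:37,v1:inf,v2:0,v3:inf,v4:18

step 1: dist = v0:inf,v1:inf,v2:0,v3:inf,v4:18
step 2: dist = v0:37,v1:inf,v2:0,v3:inf,v4:18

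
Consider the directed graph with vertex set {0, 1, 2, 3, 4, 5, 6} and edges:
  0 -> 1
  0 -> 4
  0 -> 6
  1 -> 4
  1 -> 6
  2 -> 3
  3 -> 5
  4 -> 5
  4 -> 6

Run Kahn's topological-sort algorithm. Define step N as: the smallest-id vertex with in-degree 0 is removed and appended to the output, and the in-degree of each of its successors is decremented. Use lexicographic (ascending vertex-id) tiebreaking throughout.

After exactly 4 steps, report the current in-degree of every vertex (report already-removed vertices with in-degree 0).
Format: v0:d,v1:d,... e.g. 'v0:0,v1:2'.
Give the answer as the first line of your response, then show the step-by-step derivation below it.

v0:0,v1:0,v2:0,v3:0,v4:0,v5:1,v6:1

step 1: output 0; order=[0]; indeg=(0,0,0,1,1,2,2)
step 2: output 1; order=[0,1]; indeg=(0,0,0,1,0,2,1)
step 3: output 2; order=[0,1,2]; indeg=(0,0,0,0,0,2,1)
step 4: output 3; order=[0,1,2,3]; indeg=(0,0,0,0,0,1,1)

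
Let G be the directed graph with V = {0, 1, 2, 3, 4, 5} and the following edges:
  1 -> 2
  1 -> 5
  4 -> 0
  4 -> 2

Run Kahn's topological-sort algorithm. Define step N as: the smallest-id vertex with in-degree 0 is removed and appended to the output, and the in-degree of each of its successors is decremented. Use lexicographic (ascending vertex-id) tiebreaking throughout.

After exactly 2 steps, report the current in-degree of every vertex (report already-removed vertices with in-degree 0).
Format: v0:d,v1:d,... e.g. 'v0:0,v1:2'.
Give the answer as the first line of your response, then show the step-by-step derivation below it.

v0:1,v1:0,v2:1,v3:0,v4:0,v5:0

step 1: output 1; order=[1]; indeg=(1,0,1,0,0,0)
step 2: output 3; order=[1,3]; indeg=(1,0,1,0,0,0)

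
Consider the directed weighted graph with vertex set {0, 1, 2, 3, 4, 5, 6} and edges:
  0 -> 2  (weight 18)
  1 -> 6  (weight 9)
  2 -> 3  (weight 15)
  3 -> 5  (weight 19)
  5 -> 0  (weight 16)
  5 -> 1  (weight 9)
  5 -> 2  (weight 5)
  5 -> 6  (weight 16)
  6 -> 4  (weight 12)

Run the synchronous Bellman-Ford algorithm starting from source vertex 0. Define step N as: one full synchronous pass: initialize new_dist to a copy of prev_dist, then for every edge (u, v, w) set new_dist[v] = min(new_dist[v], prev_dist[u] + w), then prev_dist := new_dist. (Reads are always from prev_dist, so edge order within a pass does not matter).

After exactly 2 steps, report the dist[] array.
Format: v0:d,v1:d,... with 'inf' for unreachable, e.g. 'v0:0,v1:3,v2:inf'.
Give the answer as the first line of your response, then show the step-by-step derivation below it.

v0:0,v1:inf,v2:18,v3:33,v4:inf,v5:inf,v6:inf

step 1: dist = v0:0,v1:inf,v2:18,v3:inf,v4:inf,v5:inf,v6:inf
step 2: dist = v0:0,v1:inf,v2:18,v3:33,v4:inf,v5:inf,v6:inf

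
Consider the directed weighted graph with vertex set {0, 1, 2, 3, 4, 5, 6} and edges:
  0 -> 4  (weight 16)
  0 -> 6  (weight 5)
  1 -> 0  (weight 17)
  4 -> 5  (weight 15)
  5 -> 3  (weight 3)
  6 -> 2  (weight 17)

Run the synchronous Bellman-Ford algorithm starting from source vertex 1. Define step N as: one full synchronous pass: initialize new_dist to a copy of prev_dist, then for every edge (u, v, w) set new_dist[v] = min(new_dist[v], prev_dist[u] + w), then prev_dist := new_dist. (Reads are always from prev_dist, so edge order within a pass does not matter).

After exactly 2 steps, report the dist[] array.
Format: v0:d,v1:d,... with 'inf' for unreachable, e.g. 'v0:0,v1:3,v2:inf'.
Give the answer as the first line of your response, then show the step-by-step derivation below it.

v0:17,v1:0,v2:inf,v3:inf,v4:33,v5:inf,v6:22

step 1: dist = v0:17,v1:0,v2:inf,v3:inf,v4:inf,v5:inf,v6:inf
step 2: dist = v0:17,v1:0,v2:inf,v3:inf,v4:33,v5:inf,v6:22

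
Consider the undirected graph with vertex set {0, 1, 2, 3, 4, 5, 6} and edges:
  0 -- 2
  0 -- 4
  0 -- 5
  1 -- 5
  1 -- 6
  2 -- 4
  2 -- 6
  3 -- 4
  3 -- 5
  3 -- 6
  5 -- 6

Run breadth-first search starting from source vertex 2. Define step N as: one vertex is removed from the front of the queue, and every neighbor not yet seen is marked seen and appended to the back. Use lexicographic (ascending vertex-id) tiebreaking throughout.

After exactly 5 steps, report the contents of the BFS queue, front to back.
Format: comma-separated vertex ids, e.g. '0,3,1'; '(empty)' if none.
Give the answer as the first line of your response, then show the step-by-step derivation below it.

3,1

step 1: dequeue 2; queue=[0,4,6]; order=2
step 2: dequeue 0; queue=[4,6,5]; order=2,0
step 3: dequeue 4; queue=[6,5,3]; order=2,0,4
step 4: dequeue 6; queue=[5,3,1]; order=2,0,4,6
step 5: dequeue 5; queue=[3,1]; order=2,0,4,6,5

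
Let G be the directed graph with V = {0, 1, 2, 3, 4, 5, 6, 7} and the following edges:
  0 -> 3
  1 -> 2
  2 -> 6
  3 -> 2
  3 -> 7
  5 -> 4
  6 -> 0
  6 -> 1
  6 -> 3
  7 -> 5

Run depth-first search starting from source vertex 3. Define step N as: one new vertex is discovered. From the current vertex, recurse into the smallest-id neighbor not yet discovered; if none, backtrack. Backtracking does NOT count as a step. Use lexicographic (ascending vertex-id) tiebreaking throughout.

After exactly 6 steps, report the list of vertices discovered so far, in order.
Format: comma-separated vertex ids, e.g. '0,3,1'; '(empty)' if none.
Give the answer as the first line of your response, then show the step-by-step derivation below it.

3,2,6,0,1,7

step 1: discover 3; path=3; order=3
step 2: discover 2; path=3>2; order=3,2
step 3: discover 6; path=3>2>6; order=3,2,6
step 4: discover 0; path=3>2>6>0; order=3,2,6,0
step 5: discover 1; path=3>2>6>1; order=3,2,6,0,1
step 6: discover 7; path=3>7; order=3,2,6,0,1,7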